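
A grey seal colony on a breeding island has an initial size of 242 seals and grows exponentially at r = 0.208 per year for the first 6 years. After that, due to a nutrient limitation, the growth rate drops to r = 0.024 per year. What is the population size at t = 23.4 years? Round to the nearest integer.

1280 seals

Phase 1: N(6) = 242·e^(0.208×6) = 242·e^1.248 = 842.975.
Phase 2 runs for 23.4 − 6 = 17.4 years at r = 0.024.
N(23.4) = 842.975·e^(0.024×17.4) = 842.975·e^0.4176 = 1279.9.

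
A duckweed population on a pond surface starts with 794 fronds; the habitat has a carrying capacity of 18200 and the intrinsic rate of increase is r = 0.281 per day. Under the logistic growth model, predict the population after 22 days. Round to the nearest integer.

A = (K − N₀)/N₀ = (18200 − 794)/794 = 21.922.
N(t) = K/(1 + A·e^(−rt)) = 18200/(1 + 21.922×e^(−0.281×22)).
e^(−6.182) = 0.0020663; denominator = 1 + 21.922×0.0020663 = 1.0453.
N = 18200/1.0453 = 17411.3.

17411 fronds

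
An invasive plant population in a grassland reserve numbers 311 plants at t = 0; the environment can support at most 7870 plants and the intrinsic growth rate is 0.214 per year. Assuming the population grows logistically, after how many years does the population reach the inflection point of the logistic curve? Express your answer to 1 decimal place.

Logistic growth is fastest at N = K/2 = 3935.
A = (K − N₀)/N₀ = 24.305. Set K/(1 + A·e^(−rt)) = K/2 → A·e^(−rt) = 1.
e^(−0.214t) = 1/24.305 = 0.041143, so t = ln(24.305)/0.214 = 3.1907/0.214 = 14.91.

14.9 years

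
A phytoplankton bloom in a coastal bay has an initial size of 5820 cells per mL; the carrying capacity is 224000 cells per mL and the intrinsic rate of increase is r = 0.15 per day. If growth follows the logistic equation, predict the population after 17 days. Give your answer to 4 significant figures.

57040 cells per mL

A = (K − N₀)/N₀ = (224000 − 5820)/5820 = 37.488.
N(t) = K/(1 + A·e^(−rt)) = 224000/(1 + 37.488×e^(−0.15×17)).
e^(−2.55) = 0.078082; denominator = 1 + 37.488×0.078082 = 3.9271.
N = 224000/3.9271 = 57039.2.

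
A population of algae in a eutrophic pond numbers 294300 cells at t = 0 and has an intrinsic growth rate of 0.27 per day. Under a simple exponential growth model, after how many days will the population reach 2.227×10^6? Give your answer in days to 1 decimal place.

7.5 days

Set N₀·e^(rt) = 2.227×10^6: e^(0.27·t) = 2.227×10^6/294300 = 7.5671.
0.27·t = ln(7.5671) = 2.0238, so t = 2.0238/0.27 = 7.4956.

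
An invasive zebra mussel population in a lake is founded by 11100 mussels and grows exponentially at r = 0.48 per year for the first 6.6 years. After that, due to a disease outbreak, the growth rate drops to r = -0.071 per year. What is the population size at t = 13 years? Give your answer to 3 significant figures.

Phase 1: N(6.6) = 11100·e^(0.48×6.6) = 11100·e^3.168 = 263735.
Phase 2 runs for 13 − 6.6 = 6.4 years at r = -0.071.
N(13) = 263735·e^(-0.071×6.4) = 263735·e^-0.4544 = 167427.

167000 mussels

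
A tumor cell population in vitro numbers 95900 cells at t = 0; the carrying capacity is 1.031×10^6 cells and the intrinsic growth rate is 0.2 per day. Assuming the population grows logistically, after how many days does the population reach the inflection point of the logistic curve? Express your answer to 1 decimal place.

Logistic growth is fastest at N = K/2 = 515500.
A = (K − N₀)/N₀ = 9.7508. Set K/(1 + A·e^(−rt)) = K/2 → A·e^(−rt) = 1.
e^(−0.2t) = 1/9.7508 = 0.102556, so t = ln(9.7508)/0.2 = 2.2773/0.2 = 11.387.

11.4 days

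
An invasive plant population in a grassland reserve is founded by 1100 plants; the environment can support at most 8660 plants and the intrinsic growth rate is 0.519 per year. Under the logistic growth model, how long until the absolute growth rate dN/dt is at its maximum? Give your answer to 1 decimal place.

3.7 years

Logistic growth is fastest at N = K/2 = 4330.
A = (K − N₀)/N₀ = 6.8727. Set K/(1 + A·e^(−rt)) = K/2 → A·e^(−rt) = 1.
e^(−0.519t) = 1/6.8727 = 0.145503, so t = ln(6.8727)/0.519 = 1.9276/0.519 = 3.714.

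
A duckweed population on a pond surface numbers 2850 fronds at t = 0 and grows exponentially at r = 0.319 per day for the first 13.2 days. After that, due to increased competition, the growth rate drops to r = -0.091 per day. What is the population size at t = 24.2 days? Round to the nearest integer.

Phase 1: N(13.2) = 2850·e^(0.319×13.2) = 2850·e^4.211 = 192120.
Phase 2 runs for 24.2 − 13.2 = 11 days at r = -0.091.
N(24.2) = 192120·e^(-0.091×11) = 192120·e^-1.001 = 70606.3.

70606 fronds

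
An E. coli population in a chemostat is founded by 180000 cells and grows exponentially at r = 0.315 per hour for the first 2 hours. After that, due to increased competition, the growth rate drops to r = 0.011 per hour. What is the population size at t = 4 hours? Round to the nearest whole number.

345488 cells

Phase 1: N(2) = 180000·e^(0.315×2) = 180000·e^0.63 = 337970.
Phase 2 runs for 4 − 2 = 2 hours at r = 0.011.
N(4) = 337970·e^(0.011×2) = 337970·e^0.022 = 345488.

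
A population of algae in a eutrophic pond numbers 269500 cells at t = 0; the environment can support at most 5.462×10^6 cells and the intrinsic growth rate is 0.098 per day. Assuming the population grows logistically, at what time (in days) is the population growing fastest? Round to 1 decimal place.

Logistic growth is fastest at N = K/2 = 2.731×10^6.
A = (K − N₀)/N₀ = 19.267. Set K/(1 + A·e^(−rt)) = K/2 → A·e^(−rt) = 1.
e^(−0.098t) = 1/19.267 = 0.0519018, so t = ln(19.267)/0.098 = 2.9584/0.098 = 30.188.

30.2 days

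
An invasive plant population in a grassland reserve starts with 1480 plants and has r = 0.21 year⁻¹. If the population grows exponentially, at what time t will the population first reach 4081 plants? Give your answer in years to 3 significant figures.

Set N₀·e^(rt) = 4081: e^(0.21·t) = 4081/1480 = 2.7574.
0.21·t = ln(2.7574) = 1.0143, so t = 1.0143/0.21 = 4.83.

4.83 years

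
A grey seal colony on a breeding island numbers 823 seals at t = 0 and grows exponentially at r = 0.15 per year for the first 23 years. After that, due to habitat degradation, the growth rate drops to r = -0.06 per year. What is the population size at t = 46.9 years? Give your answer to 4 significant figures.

6179 seals

Phase 1: N(23) = 823·e^(0.15×23) = 823·e^3.45 = 25924.8.
Phase 2 runs for 46.9 − 23 = 23.9 years at r = -0.06.
N(46.9) = 25924.8·e^(-0.06×23.9) = 25924.8·e^-1.434 = 6179.27.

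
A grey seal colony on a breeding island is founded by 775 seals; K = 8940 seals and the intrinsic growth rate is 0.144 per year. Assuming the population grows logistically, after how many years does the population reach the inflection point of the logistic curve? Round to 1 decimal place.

16.4 years

Logistic growth is fastest at N = K/2 = 4470.
A = (K − N₀)/N₀ = 10.535. Set K/(1 + A·e^(−rt)) = K/2 → A·e^(−rt) = 1.
e^(−0.144t) = 1/10.535 = 0.0949173, so t = ln(10.535)/0.144 = 2.3547/0.144 = 16.352.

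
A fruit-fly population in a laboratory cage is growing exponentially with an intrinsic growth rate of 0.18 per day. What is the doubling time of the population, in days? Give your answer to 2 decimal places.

3.85 days

Doubling time t_d = ln(2)/r = 0.6931/0.18 = 3.8508.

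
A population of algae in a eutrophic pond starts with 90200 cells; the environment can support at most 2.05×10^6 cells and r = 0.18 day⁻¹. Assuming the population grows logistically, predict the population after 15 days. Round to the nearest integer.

A = (K − N₀)/N₀ = (2.05×10^6 − 90200)/90200 = 21.727.
N(t) = K/(1 + A·e^(−rt)) = 2.05×10^6/(1 + 21.727×e^(−0.18×15)).
e^(−2.7) = 0.067206; denominator = 1 + 21.727×0.067206 = 2.4602.
N = 2.05×10^6/2.4602 = 833268.

833268 cells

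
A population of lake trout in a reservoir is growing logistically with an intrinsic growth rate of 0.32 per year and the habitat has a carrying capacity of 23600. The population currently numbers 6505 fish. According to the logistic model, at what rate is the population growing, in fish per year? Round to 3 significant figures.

1510 fish per year

dN/dt = rN(1 − N/K) = 0.32 × 6505 × (1 − 6505/23600).
1 − 6505/23600 = 0.72436; dN/dt = 0.32 × 6505 × 0.72436 = 1507.8.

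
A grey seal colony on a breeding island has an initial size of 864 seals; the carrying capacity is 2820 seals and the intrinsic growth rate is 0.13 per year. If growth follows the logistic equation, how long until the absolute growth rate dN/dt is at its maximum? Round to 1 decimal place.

6.3 years

Logistic growth is fastest at N = K/2 = 1410.
A = (K − N₀)/N₀ = 2.2639. Set K/(1 + A·e^(−rt)) = K/2 → A·e^(−rt) = 1.
e^(−0.13t) = 1/2.2639 = 0.441718, so t = ln(2.2639)/0.13 = 0.81708/0.13 = 6.2853.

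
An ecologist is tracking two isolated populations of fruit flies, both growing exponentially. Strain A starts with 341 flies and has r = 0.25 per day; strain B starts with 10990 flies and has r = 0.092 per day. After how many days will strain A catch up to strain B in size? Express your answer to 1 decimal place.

22.0 days

Set 341·e^(0.25t) = 10990·e^(0.092t).
e^((0.25 − 0.092)t) = 10990/341 → e^(0.158·t) = 32.229.
0.158·t = ln(32.229) = 3.4729, so t = 3.4729/0.158 = 21.98.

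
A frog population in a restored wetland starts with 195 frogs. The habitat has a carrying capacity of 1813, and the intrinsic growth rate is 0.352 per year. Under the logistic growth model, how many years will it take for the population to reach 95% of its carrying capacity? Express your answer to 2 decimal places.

14.38 years

A = (K − N₀)/N₀ = (1813 − 195)/195 = 8.2974.
Solve 1813/(1 + 8.2974·e^(−0.352t)) = 1722.35: 1 + 8.2974·e^(−0.352t) = 1.0526, so e^(−0.352t) = 0.00634311.
−0.352·t = ln(0.00634311) = -5.0604, so t = 5.0604/0.352 = 14.376.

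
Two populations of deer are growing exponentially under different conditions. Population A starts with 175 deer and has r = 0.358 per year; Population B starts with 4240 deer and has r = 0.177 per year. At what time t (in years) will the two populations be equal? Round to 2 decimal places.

Set 175·e^(0.358t) = 4240·e^(0.177t).
e^((0.358 − 0.177)t) = 4240/175 → e^(0.181·t) = 24.229.
0.181·t = ln(24.229) = 3.1875, so t = 3.1875/0.181 = 17.611.

17.61 years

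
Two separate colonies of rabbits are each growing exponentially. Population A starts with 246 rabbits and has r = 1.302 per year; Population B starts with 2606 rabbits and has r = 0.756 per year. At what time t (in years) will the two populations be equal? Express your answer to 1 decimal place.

Set 246·e^(1.302t) = 2606·e^(0.756t).
e^((1.302 − 0.756)t) = 2606/246 → e^(0.546·t) = 10.593.
0.546·t = ln(10.593) = 2.3602, so t = 2.3602/0.546 = 4.3228.

4.3 years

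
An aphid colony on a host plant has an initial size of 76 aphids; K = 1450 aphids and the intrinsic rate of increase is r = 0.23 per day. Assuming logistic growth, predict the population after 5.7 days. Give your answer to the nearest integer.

A = (K − N₀)/N₀ = (1450 − 76)/76 = 18.079.
N(t) = K/(1 + A·e^(−rt)) = 1450/(1 + 18.079×e^(−0.23×5.7)).
e^(−1.311) = 0.26955; denominator = 1 + 18.079×0.26955 = 5.8732.
N = 1450/5.8732 = 246.885.

247 aphids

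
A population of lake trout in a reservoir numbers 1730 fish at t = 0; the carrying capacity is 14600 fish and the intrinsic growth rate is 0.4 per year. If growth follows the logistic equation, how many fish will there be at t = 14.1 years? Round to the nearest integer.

14224 fish

A = (K − N₀)/N₀ = (14600 − 1730)/1730 = 7.4393.
N(t) = K/(1 + A·e^(−rt)) = 14600/(1 + 7.4393×e^(−0.4×14.1)).
e^(−5.64) = 0.0035529; denominator = 1 + 7.4393×0.0035529 = 1.0264.
N = 14600/1.0264 = 14224.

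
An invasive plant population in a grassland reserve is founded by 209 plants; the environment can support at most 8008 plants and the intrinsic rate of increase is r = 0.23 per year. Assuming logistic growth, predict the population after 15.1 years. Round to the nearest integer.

3711 plants

A = (K − N₀)/N₀ = (8008 − 209)/209 = 37.316.
N(t) = K/(1 + A·e^(−rt)) = 8008/(1 + 37.316×e^(−0.23×15.1)).
e^(−3.473) = 0.031024; denominator = 1 + 37.316×0.031024 = 2.1577.
N = 8008/2.1577 = 3711.4.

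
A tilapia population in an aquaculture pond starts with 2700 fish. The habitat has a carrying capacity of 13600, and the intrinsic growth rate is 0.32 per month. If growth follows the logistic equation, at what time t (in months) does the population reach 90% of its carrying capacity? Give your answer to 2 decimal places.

A = (K − N₀)/N₀ = (13600 − 2700)/2700 = 4.037.
Solve 13600/(1 + 4.037·e^(−0.32t)) = 12240: 1 + 4.037·e^(−0.32t) = 1.1111, so e^(−0.32t) = 0.0275229.
−0.32·t = ln(0.0275229) = -3.5927, so t = 3.5927/0.32 = 11.227.

11.23 months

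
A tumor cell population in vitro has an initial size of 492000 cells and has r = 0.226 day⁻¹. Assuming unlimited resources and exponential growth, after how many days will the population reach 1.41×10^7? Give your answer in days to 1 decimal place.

Set N₀·e^(rt) = 1.41×10^7: e^(0.226·t) = 1.41×10^7/492000 = 28.659.
0.226·t = ln(28.659) = 3.3555, so t = 3.3555/0.226 = 14.847.

14.8 days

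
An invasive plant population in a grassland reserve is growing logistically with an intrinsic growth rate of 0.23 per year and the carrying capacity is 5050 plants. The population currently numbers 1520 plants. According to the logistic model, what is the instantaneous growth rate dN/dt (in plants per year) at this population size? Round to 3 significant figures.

dN/dt = rN(1 − N/K) = 0.23 × 1520 × (1 − 1520/5050).
1 − 1520/5050 = 0.69901; dN/dt = 0.23 × 1520 × 0.69901 = 244.37.

244 plants per year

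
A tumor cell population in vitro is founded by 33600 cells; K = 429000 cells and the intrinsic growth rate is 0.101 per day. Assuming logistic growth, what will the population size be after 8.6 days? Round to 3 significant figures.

A = (K − N₀)/N₀ = (429000 − 33600)/33600 = 11.768.
N(t) = K/(1 + A·e^(−rt)) = 429000/(1 + 11.768×e^(−0.101×8.6)).
e^(−0.8686) = 0.41954; denominator = 1 + 11.768×0.41954 = 5.9371.
N = 429000/5.9371 = 72257.9.

72300 cells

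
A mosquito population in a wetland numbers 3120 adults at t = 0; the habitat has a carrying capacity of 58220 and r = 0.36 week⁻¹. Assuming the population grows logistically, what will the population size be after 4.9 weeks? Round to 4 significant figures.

14460 adults

A = (K − N₀)/N₀ = (58220 − 3120)/3120 = 17.66.
N(t) = K/(1 + A·e^(−rt)) = 58220/(1 + 17.66×e^(−0.36×4.9)).
e^(−1.764) = 0.17136; denominator = 1 + 17.66×0.17136 = 4.0262.
N = 58220/4.0262 = 14460.2.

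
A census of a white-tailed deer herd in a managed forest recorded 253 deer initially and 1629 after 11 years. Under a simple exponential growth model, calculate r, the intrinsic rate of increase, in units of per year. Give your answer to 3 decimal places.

From N(t) = N₀·e^(rt): e^(r·11) = 1629/253 = 6.4387.
r·11 = ln(6.4387) = 1.8623, so r = 1.8623/11 = 0.1693.

0.169 per year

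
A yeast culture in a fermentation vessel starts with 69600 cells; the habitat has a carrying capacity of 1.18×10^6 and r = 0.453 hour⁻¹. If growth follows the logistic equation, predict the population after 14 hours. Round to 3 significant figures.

A = (K − N₀)/N₀ = (1.18×10^6 − 69600)/69600 = 15.954.
N(t) = K/(1 + A·e^(−rt)) = 1.18×10^6/(1 + 15.954×e^(−0.453×14)).
e^(−6.342) = 0.0017608; denominator = 1 + 15.954×0.0017608 = 1.0281.
N = 1.18×10^6/1.0281 = 1.147758×10^6.

1150000 cells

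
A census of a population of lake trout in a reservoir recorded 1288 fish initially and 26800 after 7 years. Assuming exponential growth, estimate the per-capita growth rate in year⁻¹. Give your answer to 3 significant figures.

0.434 per year

From N(t) = N₀·e^(rt): e^(r·7) = 26800/1288 = 20.807.
r·7 = ln(20.807) = 3.0353, so r = 3.0353/7 = 0.43362.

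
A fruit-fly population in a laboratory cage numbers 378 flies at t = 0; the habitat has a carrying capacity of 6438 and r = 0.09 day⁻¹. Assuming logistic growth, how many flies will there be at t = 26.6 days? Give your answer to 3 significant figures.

A = (K − N₀)/N₀ = (6438 − 378)/378 = 16.032.
N(t) = K/(1 + A·e^(−rt)) = 6438/(1 + 16.032×e^(−0.09×26.6)).
e^(−2.394) = 0.091264; denominator = 1 + 16.032×0.091264 = 2.4631.
N = 6438/2.4631 = 2613.76.

2610 flies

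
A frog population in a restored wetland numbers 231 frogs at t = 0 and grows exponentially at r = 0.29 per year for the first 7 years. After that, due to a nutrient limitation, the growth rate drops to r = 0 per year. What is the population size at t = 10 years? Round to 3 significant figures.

1760 frogs

Phase 1: N(7) = 231·e^(0.29×7) = 231·e^2.03 = 1758.85.
Phase 2 runs for 10 − 7 = 3 years at r = 0.
N(10) = 1758.85·e^(0×3) = 1758.85·e^-0 = 1758.85.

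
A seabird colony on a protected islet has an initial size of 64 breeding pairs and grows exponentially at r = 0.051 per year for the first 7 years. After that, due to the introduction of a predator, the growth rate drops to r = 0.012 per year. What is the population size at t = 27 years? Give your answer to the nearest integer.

Phase 1: N(7) = 64·e^(0.051×7) = 64·e^0.357 = 91.4583.
Phase 2 runs for 27 − 7 = 20 years at r = 0.012.
N(27) = 91.4583·e^(0.012×20) = 91.4583·e^0.24 = 116.266.

116 breeding pairs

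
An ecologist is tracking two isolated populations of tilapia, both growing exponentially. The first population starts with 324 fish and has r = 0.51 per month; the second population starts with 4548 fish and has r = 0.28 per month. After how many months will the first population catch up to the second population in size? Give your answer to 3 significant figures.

11.5 months

Set 324·e^(0.51t) = 4548·e^(0.28t).
e^((0.51 − 0.28)t) = 4548/324 → e^(0.23·t) = 14.037.
0.23·t = ln(14.037) = 2.6417, so t = 2.6417/0.23 = 11.486.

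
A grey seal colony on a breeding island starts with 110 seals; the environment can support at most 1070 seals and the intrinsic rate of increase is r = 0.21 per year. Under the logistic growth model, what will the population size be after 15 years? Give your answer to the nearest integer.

779 seals

A = (K − N₀)/N₀ = (1070 − 110)/110 = 8.7273.
N(t) = K/(1 + A·e^(−rt)) = 1070/(1 + 8.7273×e^(−0.21×15)).
e^(−3.15) = 0.042852; denominator = 1 + 8.7273×0.042852 = 1.374.
N = 1070/1.374 = 778.758.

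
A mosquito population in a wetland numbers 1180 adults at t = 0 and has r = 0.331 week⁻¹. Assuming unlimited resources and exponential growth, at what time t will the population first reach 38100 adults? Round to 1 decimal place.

Set N₀·e^(rt) = 38100: e^(0.331·t) = 38100/1180 = 32.288.
0.331·t = ln(32.288) = 3.4747, so t = 3.4747/0.331 = 10.498.

10.5 weeks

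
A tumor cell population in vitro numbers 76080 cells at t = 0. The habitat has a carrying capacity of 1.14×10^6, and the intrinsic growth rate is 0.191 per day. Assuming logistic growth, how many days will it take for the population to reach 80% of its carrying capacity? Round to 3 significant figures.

A = (K − N₀)/N₀ = (1.14×10^6 − 76080)/76080 = 13.984.
Solve 1.14×10^6/(1 + 13.984·e^(−0.191t)) = 912000: 1 + 13.984·e^(−0.191t) = 1.25, so e^(−0.191t) = 0.0178773.
−0.191·t = ln(0.0178773) = -4.0242, so t = 4.0242/0.191 = 21.069.

21.1 days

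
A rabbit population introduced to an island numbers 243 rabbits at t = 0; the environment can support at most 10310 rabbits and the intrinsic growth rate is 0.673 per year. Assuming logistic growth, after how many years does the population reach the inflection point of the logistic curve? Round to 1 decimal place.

Logistic growth is fastest at N = K/2 = 5155.
A = (K − N₀)/N₀ = 41.428. Set K/(1 + A·e^(−rt)) = K/2 → A·e^(−rt) = 1.
e^(−0.673t) = 1/41.428 = 0.0241383, so t = ln(41.428)/0.673 = 3.724/0.673 = 5.5334.

5.5 years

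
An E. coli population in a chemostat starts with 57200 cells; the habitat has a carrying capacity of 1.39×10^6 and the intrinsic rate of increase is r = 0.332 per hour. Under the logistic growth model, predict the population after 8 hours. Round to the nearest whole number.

527239 cells

A = (K − N₀)/N₀ = (1.39×10^6 − 57200)/57200 = 23.301.
N(t) = K/(1 + A·e^(−rt)) = 1.39×10^6/(1 + 23.301×e^(−0.332×8)).
e^(−2.656) = 0.070229; denominator = 1 + 23.301×0.070229 = 2.6364.
N = 1.39×10^6/2.6364 = 527239.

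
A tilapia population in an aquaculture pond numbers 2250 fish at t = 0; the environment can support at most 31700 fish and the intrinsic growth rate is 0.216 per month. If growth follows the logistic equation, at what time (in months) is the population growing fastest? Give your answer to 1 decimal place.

Logistic growth is fastest at N = K/2 = 15850.
A = (K − N₀)/N₀ = 13.089. Set K/(1 + A·e^(−rt)) = K/2 → A·e^(−rt) = 1.
e^(−0.216t) = 1/13.089 = 0.0764007, so t = ln(13.089)/0.216 = 2.5718/0.216 = 11.906.

11.9 months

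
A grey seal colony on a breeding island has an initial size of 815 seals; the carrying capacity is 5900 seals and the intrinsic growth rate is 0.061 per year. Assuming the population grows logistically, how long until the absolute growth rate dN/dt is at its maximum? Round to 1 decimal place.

30.0 years

Logistic growth is fastest at N = K/2 = 2950.
A = (K − N₀)/N₀ = 6.2393. Set K/(1 + A·e^(−rt)) = K/2 → A·e^(−rt) = 1.
e^(−0.061t) = 1/6.2393 = 0.160275, so t = ln(6.2393)/0.061 = 1.8309/0.061 = 30.014.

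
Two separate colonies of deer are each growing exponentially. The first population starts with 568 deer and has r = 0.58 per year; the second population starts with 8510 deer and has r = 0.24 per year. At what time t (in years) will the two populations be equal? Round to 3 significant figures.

7.96 years

Set 568·e^(0.58t) = 8510·e^(0.24t).
e^((0.58 − 0.24)t) = 8510/568 → e^(0.34·t) = 14.982.
0.34·t = ln(14.982) = 2.7069, so t = 2.7069/0.34 = 7.9614.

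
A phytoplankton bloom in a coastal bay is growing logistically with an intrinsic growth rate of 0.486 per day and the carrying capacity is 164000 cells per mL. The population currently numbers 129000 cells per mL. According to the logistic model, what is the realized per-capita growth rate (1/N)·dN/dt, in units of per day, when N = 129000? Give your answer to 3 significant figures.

0.104 per day

(1/N)·dN/dt = r(1 − N/K) = 0.486 × (1 − 129000/164000).
= 0.486 × 0.21341 = 0.10372.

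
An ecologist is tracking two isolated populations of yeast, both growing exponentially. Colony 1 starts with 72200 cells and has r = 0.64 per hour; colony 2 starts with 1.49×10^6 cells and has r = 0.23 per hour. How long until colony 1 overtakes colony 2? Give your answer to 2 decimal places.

7.38 hours

Set 72200·e^(0.64t) = 1.49×10^6·e^(0.23t).
e^((0.64 − 0.23)t) = 1.49×10^6/72200 → e^(0.41·t) = 20.637.
0.41·t = ln(20.637) = 3.0271, so t = 3.0271/0.41 = 7.3831.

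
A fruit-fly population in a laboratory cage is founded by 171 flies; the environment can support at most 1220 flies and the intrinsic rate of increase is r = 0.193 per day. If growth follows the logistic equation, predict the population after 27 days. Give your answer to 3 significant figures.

A = (K − N₀)/N₀ = (1220 − 171)/171 = 6.1345.
N(t) = K/(1 + A·e^(−rt)) = 1220/(1 + 6.1345×e^(−0.193×27)).
e^(−5.211) = 0.0054562; denominator = 1 + 6.1345×0.0054562 = 1.0335.
N = 1220/1.0335 = 1180.49.

1180 flies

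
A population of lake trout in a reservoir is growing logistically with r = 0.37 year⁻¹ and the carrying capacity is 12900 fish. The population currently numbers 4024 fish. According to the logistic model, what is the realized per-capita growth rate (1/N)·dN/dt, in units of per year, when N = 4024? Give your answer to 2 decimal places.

(1/N)·dN/dt = r(1 − N/K) = 0.37 × (1 − 4024/12900).
= 0.37 × 0.68806 = 0.25458.

0.25 per year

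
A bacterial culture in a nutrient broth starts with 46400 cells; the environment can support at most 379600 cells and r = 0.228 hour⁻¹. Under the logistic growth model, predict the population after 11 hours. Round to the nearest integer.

239532 cells

A = (K − N₀)/N₀ = (379600 − 46400)/46400 = 7.181.
N(t) = K/(1 + A·e^(−rt)) = 379600/(1 + 7.181×e^(−0.228×11)).
e^(−2.508) = 0.081431; denominator = 1 + 7.181×0.081431 = 1.5848.
N = 379600/1.5848 = 239532.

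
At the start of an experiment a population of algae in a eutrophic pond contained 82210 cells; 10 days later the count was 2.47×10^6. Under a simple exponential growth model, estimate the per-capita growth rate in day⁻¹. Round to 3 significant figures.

0.340 per day

From N(t) = N₀·e^(rt): e^(r·10) = 2.47×10^6/82210 = 30.045.
r·10 = ln(30.045) = 3.4027, so r = 3.4027/10 = 0.34027.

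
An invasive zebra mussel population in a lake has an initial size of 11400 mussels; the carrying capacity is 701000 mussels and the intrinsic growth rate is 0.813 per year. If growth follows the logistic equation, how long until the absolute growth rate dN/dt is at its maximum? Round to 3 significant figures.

5.05 years

Logistic growth is fastest at N = K/2 = 350500.
A = (K − N₀)/N₀ = 60.491. Set K/(1 + A·e^(−rt)) = K/2 → A·e^(−rt) = 1.
e^(−0.813t) = 1/60.491 = 0.0165313, so t = ln(60.491)/0.813 = 4.1025/0.813 = 5.0461.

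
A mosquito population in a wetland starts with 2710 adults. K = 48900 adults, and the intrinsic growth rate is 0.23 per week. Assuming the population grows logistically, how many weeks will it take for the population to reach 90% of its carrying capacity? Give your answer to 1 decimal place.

A = (K − N₀)/N₀ = (48900 − 2710)/2710 = 17.044.
Solve 48900/(1 + 17.044·e^(−0.23t)) = 44010: 1 + 17.044·e^(−0.23t) = 1.1111, so e^(−0.23t) = 0.00651897.
−0.23·t = ln(0.00651897) = -5.033, so t = 5.033/0.23 = 21.883.

21.9 weeks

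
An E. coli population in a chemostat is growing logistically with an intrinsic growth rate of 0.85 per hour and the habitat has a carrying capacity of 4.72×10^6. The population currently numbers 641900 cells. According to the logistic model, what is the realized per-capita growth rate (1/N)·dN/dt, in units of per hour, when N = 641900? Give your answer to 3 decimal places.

(1/N)·dN/dt = r(1 − N/K) = 0.85 × (1 − 641900/4.72×10^6).
= 0.85 × 0.864 = 0.7344.

0.734 per hour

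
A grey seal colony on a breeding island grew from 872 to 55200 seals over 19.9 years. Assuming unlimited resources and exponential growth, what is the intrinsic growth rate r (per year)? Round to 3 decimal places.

0.208 per year

From N(t) = N₀·e^(rt): e^(r·19.9) = 55200/872 = 63.303.
r·19.9 = ln(63.303) = 4.1479, so r = 4.1479/19.9 = 0.20844.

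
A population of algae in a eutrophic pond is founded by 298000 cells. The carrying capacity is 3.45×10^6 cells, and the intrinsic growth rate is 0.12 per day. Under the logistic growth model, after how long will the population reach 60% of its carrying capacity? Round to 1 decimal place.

23.0 days

A = (K − N₀)/N₀ = (3.45×10^6 − 298000)/298000 = 10.577.
Solve 3.45×10^6/(1 + 10.577·e^(−0.12t)) = 2.07×10^6: 1 + 10.577·e^(−0.12t) = 1.6667, so e^(−0.12t) = 0.0630288.
−0.12·t = ln(0.0630288) = -2.7642, so t = 2.7642/0.12 = 23.035.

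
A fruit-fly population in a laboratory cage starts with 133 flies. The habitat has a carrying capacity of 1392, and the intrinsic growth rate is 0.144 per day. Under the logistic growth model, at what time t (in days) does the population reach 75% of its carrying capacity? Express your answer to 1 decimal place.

A = (K − N₀)/N₀ = (1392 − 133)/133 = 9.4662.
Solve 1392/(1 + 9.4662·e^(−0.144t)) = 1044: 1 + 9.4662·e^(−0.144t) = 1.3333, so e^(−0.144t) = 0.0352131.
−0.144·t = ln(0.0352131) = -3.3463, so t = 3.3463/0.144 = 23.238.

23.2 days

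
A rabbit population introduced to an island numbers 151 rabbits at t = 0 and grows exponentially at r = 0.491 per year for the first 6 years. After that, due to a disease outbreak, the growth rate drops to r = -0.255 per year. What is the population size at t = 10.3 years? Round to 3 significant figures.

960 rabbits

Phase 1: N(6) = 151·e^(0.491×6) = 151·e^2.946 = 2873.48.
Phase 2 runs for 10.3 − 6 = 4.3 years at r = -0.255.
N(10.3) = 2873.48·e^(-0.255×4.3) = 2873.48·e^-1.097 = 959.853.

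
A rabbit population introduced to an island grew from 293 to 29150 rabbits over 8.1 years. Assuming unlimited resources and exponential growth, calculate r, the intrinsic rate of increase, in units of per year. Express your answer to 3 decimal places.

From N(t) = N₀·e^(rt): e^(r·8.1) = 29150/293 = 99.488.
r·8.1 = ln(99.488) = 4.6, so r = 4.6/8.1 = 0.56791.

0.568 per year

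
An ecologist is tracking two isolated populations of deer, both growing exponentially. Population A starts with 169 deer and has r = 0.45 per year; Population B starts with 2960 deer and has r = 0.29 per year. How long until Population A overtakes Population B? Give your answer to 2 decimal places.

17.89 years

Set 169·e^(0.45t) = 2960·e^(0.29t).
e^((0.45 − 0.29)t) = 2960/169 → e^(0.16·t) = 17.515.
0.16·t = ln(17.515) = 2.863, so t = 2.863/0.16 = 17.894.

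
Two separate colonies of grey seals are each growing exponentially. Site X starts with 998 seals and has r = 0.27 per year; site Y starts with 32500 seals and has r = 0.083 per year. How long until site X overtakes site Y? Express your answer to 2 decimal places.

18.63 years

Set 998·e^(0.27t) = 32500·e^(0.083t).
e^((0.27 − 0.083)t) = 32500/998 → e^(0.187·t) = 32.565.
0.187·t = ln(32.565) = 3.4832, so t = 3.4832/0.187 = 18.627.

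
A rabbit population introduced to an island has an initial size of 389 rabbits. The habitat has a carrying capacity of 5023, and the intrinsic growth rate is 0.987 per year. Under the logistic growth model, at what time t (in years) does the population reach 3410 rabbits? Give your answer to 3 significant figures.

A = (K − N₀)/N₀ = (5023 − 389)/389 = 11.913.
Solve 5023/(1 + 11.913·e^(−0.987t)) = 3410: 1 + 11.913·e^(−0.987t) = 1.473, so e^(−0.987t) = 0.0397076.
−0.987·t = ln(0.0397076) = -3.2262, so t = 3.2262/0.987 = 3.2687.

3.27 years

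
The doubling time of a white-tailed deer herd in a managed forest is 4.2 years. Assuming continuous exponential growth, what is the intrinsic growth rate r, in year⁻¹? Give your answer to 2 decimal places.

0.17 per year

r = ln(2)/t_d = 0.6931/4.2 = 0.16504.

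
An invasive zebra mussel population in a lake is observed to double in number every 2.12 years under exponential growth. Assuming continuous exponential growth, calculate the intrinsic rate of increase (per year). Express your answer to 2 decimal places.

r = ln(2)/t_d = 0.6931/2.12 = 0.32696.

0.33 per year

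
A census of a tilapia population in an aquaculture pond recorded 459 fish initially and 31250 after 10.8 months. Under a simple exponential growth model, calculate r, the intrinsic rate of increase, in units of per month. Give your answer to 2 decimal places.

0.39 per month

From N(t) = N₀·e^(rt): e^(r·10.8) = 31250/459 = 68.083.
r·10.8 = ln(68.083) = 4.2207, so r = 4.2207/10.8 = 0.39081.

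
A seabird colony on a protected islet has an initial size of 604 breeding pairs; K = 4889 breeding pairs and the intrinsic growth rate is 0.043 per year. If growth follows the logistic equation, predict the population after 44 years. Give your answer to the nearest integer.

2362 breeding pairs

A = (K − N₀)/N₀ = (4889 − 604)/604 = 7.0944.
N(t) = K/(1 + A·e^(−rt)) = 4889/(1 + 7.0944×e^(−0.043×44)).
e^(−1.892) = 0.15077; denominator = 1 + 7.0944×0.15077 = 2.0696.
N = 4889/2.0696 = 2362.27.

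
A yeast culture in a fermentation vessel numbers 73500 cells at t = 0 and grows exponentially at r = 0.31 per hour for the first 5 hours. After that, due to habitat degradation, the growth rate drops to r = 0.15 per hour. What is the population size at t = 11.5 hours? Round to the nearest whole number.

Phase 1: N(5) = 73500·e^(0.31×5) = 73500·e^1.55 = 346293.
Phase 2 runs for 11.5 − 5 = 6.5 hours at r = 0.15.
N(11.5) = 346293·e^(0.15×6.5) = 346293·e^0.975 = 918081.

918081 cells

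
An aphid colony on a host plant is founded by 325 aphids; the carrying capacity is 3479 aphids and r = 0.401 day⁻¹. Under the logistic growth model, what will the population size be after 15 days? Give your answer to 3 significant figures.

A = (K − N₀)/N₀ = (3479 − 325)/325 = 9.7046.
N(t) = K/(1 + A·e^(−rt)) = 3479/(1 + 9.7046×e^(−0.401×15)).
e^(−6.015) = 0.0024418; denominator = 1 + 9.7046×0.0024418 = 1.0237.
N = 3479/1.0237 = 3398.47.

3400 aphids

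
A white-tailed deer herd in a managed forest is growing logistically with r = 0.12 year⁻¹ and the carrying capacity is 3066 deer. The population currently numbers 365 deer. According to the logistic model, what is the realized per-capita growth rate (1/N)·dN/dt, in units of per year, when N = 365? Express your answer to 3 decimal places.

(1/N)·dN/dt = r(1 − N/K) = 0.12 × (1 − 365/3066).
= 0.12 × 0.88095 = 0.10571.

0.106 per year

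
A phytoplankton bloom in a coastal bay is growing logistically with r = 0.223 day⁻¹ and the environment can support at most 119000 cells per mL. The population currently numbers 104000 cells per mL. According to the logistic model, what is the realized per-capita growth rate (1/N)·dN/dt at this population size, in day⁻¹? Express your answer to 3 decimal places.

(1/N)·dN/dt = r(1 − N/K) = 0.223 × (1 − 104000/119000).
= 0.223 × 0.12605 = 0.028109.

0.028 per day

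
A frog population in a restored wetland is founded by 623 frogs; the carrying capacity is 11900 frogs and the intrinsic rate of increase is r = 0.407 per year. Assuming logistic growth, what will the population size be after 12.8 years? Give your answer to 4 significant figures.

10830 frogs

A = (K − N₀)/N₀ = (11900 − 623)/623 = 18.101.
N(t) = K/(1 + A·e^(−rt)) = 11900/(1 + 18.101×e^(−0.407×12.8)).
e^(−5.21) = 0.0054639; denominator = 1 + 18.101×0.0054639 = 1.0989.
N = 11900/1.0989 = 10829.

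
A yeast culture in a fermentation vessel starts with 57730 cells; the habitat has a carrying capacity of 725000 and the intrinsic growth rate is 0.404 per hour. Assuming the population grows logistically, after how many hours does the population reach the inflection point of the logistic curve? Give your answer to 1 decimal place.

Logistic growth is fastest at N = K/2 = 362500.
A = (K − N₀)/N₀ = 11.558. Set K/(1 + A·e^(−rt)) = K/2 → A·e^(−rt) = 1.
e^(−0.404t) = 1/11.558 = 0.0865167, so t = ln(11.558)/0.404 = 2.4474/0.404 = 6.058.

6.1 hours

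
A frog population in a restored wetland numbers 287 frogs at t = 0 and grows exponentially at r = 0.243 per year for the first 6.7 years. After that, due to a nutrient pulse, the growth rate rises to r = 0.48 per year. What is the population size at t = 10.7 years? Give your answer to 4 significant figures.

Phase 1: N(6.7) = 287·e^(0.243×6.7) = 287·e^1.628 = 1462.03.
Phase 2 runs for 10.7 − 6.7 = 4 years at r = 0.48.
N(10.7) = 1462.03·e^(0.48×4) = 1462.03·e^1.92 = 9972.46.

9972 frogs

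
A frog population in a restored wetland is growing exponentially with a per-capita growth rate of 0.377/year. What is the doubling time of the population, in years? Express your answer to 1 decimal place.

Doubling time t_d = ln(2)/r = 0.6931/0.377 = 1.8386.

1.8 years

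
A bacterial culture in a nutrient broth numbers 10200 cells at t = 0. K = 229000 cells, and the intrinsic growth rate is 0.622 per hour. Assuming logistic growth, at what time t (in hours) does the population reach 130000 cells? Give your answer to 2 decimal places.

5.37 hours

A = (K − N₀)/N₀ = (229000 − 10200)/10200 = 21.451.
Solve 229000/(1 + 21.451·e^(−0.622t)) = 130000: 1 + 21.451·e^(−0.622t) = 1.7615, so e^(−0.622t) = 0.0355013.
−0.622·t = ln(0.0355013) = -3.3382, so t = 3.3382/0.622 = 5.3669.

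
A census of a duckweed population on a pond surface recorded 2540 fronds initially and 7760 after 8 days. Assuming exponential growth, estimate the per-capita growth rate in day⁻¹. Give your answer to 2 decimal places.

0.14 per day

From N(t) = N₀·e^(rt): e^(r·8) = 7760/2540 = 3.0551.
r·8 = ln(3.0551) = 1.1168, so r = 1.1168/8 = 0.1396.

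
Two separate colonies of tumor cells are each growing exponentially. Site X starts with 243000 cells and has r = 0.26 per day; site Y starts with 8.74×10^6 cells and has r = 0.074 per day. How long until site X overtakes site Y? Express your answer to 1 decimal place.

Set 243000·e^(0.26t) = 8.74×10^6·e^(0.074t).
e^((0.26 − 0.074)t) = 8.74×10^6/243000 → e^(0.186·t) = 35.967.
0.186·t = ln(35.967) = 3.5826, so t = 3.5826/0.186 = 19.261.

19.3 days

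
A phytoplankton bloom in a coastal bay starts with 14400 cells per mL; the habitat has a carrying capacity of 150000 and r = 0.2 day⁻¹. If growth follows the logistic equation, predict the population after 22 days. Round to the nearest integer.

134455 cells per mL

A = (K − N₀)/N₀ = (150000 − 14400)/14400 = 9.4167.
N(t) = K/(1 + A·e^(−rt)) = 150000/(1 + 9.4167×e^(−0.2×22)).
e^(−4.4) = 0.012277; denominator = 1 + 9.4167×0.012277 = 1.1156.
N = 150000/1.1156 = 134455.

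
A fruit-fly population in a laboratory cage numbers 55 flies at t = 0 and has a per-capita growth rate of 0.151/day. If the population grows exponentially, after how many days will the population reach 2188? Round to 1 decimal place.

24.4 days

Set N₀·e^(rt) = 2188: e^(0.151·t) = 2188/55 = 39.782.
0.151·t = ln(39.782) = 3.6834, so t = 3.6834/0.151 = 24.393.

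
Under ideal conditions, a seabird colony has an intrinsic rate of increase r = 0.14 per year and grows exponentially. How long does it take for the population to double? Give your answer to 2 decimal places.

Doubling time t_d = ln(2)/r = 0.6931/0.14 = 4.9511.

4.95 years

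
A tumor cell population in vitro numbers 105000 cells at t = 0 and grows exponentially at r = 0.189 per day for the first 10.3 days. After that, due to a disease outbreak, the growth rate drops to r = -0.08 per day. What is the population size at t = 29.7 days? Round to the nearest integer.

155814 cells

Phase 1: N(10.3) = 105000·e^(0.189×10.3) = 105000·e^1.947 = 735581.
Phase 2 runs for 29.7 − 10.3 = 19.4 days at r = -0.08.
N(29.7) = 735581·e^(-0.08×19.4) = 735581·e^-1.552 = 155814.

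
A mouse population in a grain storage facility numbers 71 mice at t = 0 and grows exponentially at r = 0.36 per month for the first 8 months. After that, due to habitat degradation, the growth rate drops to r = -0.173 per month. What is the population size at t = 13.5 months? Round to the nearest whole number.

Phase 1: N(8) = 71·e^(0.36×8) = 71·e^2.88 = 1264.81.
Phase 2 runs for 13.5 − 8 = 5.5 months at r = -0.173.
N(13.5) = 1264.81·e^(-0.173×5.5) = 1264.81·e^-0.9515 = 488.422.

488 mice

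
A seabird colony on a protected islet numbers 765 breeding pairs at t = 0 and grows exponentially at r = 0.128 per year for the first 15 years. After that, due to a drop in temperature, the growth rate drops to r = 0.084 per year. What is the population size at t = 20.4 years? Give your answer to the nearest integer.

Phase 1: N(15) = 765·e^(0.128×15) = 765·e^1.92 = 5218.03.
Phase 2 runs for 20.4 − 15 = 5.4 years at r = 0.084.
N(20.4) = 5218.03·e^(0.084×5.4) = 5218.03·e^0.4536 = 8213.02.

8213 breeding pairs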